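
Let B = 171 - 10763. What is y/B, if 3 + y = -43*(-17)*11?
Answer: -4019/5296 ≈ -0.75887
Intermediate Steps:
B = -10592
y = 8038 (y = -3 - 43*(-17)*11 = -3 + 731*11 = -3 + 8041 = 8038)
y/B = 8038/(-10592) = 8038*(-1/10592) = -4019/5296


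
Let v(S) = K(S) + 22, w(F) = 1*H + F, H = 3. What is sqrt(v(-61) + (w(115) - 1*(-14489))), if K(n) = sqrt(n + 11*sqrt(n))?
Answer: sqrt(14629 + sqrt(-61 + 11*I*sqrt(61))) ≈ 120.97 + 0.0377*I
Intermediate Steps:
w(F) = 3 + F (w(F) = 1*3 + F = 3 + F)
v(S) = 22 + sqrt(S + 11*sqrt(S)) (v(S) = sqrt(S + 11*sqrt(S)) + 22 = 22 + sqrt(S + 11*sqrt(S)))
sqrt(v(-61) + (w(115) - 1*(-14489))) = sqrt((22 + sqrt(-61 + 11*sqrt(-61))) + ((3 + 115) - 1*(-14489))) = sqrt((22 + sqrt(-61 + 11*(I*sqrt(61)))) + (118 + 14489)) = sqrt((22 + sqrt(-61 + 11*I*sqrt(61))) + 14607) = sqrt(14629 + sqrt(-61 + 11*I*sqrt(61)))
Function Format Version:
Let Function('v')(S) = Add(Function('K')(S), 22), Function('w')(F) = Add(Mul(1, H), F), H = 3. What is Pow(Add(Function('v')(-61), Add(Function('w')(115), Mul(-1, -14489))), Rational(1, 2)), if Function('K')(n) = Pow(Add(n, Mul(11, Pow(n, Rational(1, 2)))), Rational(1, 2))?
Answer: Pow(Add(14629, Pow(Add(-61, Mul(11, I, Pow(61, Rational(1, 2)))), Rational(1, 2))), Rational(1, 2)) ≈ Add(120.97, Mul(0.0377, I))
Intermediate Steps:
Function('w')(F) = Add(3, F) (Function('w')(F) = Add(Mul(1, 3), F) = Add(3, F))
Function('v')(S) = Add(22, Pow(Add(S, Mul(11, Pow(S, Rational(1, 2)))), Rational(1, 2))) (Function('v')(S) = Add(Pow(Add(S, Mul(11, Pow(S, Rational(1, 2)))), Rational(1, 2)), 22) = Add(22, Pow(Add(S, Mul(11, Pow(S, Rational(1, 2)))), Rational(1, 2))))
Pow(Add(Function('v')(-61), Add(Function('w')(115), Mul(-1, -14489))), Rational(1, 2)) = Pow(Add(Add(22, Pow(Add(-61, Mul(11, Pow(-61, Rational(1, 2)))), Rational(1, 2))), Add(Add(3, 115), Mul(-1, -14489))), Rational(1, 2)) = Pow(Add(Add(22, Pow(Add(-61, Mul(11, Mul(I, Pow(61, Rational(1, 2))))), Rational(1, 2))), Add(118, 14489)), Rational(1, 2)) = Pow(Add(Add(22, Pow(Add(-61, Mul(11, I, Pow(61, Rational(1, 2)))), Rational(1, 2))), 14607), Rational(1, 2)) = Pow(Add(14629, Pow(Add(-61, Mul(11, I, Pow(61, Rational(1, 2)))), Rational(1, 2))), Rational(1, 2))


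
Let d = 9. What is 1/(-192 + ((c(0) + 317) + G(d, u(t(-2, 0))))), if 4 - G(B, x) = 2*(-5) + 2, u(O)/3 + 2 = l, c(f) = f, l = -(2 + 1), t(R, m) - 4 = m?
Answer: 1/137 ≈ 0.0072993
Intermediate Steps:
t(R, m) = 4 + m
l = -3 (l = -1*3 = -3)
u(O) = -15 (u(O) = -6 + 3*(-3) = -6 - 9 = -15)
G(B, x) = 12 (G(B, x) = 4 - (2*(-5) + 2) = 4 - (-10 + 2) = 4 - 1*(-8) = 4 + 8 = 12)
1/(-192 + ((c(0) + 317) + G(d, u(t(-2, 0))))) = 1/(-192 + ((0 + 317) + 12)) = 1/(-192 + (317 + 12)) = 1/(-192 + 329) = 1/137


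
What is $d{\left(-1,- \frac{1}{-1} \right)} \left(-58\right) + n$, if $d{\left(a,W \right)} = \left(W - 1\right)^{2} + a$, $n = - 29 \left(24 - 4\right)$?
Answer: $-522$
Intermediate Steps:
$n = -580$ ($n = \left(-29\right) 20 = -580$)
$d{\left(a,W \right)} = a + \left(-1 + W\right)^{2}$ ($d{\left(a,W \right)} = \left(-1 + W\right)^{2} + a = a + \left(-1 + W\right)^{2}$)
$d{\left(-1,- \frac{1}{-1} \right)} \left(-58\right) + n = \left(-1 + \left(-1 - \frac{1}{-1}\right)^{2}\right) \left(-58\right) - 580 = \left(-1 + \left(-1 - -1\right)^{2}\right) \left(-58\right) - 580 = \left(-1 + \left(-1 + 1\right)^{2}\right) \left(-58\right) - 580 = \left(-1 + 0^{2}\right) \left(-58\right) - 580 = \left(-1 + 0\right) \left(-58\right) - 580 = \left(-1\right) \left(-58\right) - 580 = 58 - 580 = -522$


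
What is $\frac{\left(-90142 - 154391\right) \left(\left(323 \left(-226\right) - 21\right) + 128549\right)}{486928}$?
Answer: $- \frac{6789458745}{243464} \approx -27887.0$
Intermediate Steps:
$\frac{\left(-90142 - 154391\right) \left(\left(323 \left(-226\right) - 21\right) + 128549\right)}{486928} = - 244533 \left(\left(-72998 - 21\right) + 128549\right) \frac{1}{486928} = - 244533 \left(-73019 + 128549\right) \frac{1}{486928} = \left(-244533\right) 55530 \cdot \frac{1}{486928} = \left(-13578917490\right) \frac{1}{486928} = - \frac{6789458745}{243464}$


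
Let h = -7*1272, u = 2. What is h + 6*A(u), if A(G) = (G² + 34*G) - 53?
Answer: -8790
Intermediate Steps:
A(G) = -53 + G² + 34*G
h = -8904
h + 6*A(u) = -8904 + 6*(-53 + 2² + 34*2) = -8904 + 6*(-53 + 4 + 68) = -8904 + 6*19 = -8904 + 114 = -8790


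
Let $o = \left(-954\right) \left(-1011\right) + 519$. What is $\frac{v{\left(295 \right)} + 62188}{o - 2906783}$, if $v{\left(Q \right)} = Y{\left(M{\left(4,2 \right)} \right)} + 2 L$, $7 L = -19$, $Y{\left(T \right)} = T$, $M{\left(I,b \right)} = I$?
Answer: $- \frac{217653}{6796195} \approx -0.032026$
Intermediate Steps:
$L = - \frac{19}{7}$ ($L = \frac{1}{7} \left(-19\right) = - \frac{19}{7} \approx -2.7143$)
$o = 965013$ ($o = 964494 + 519 = 965013$)
$v{\left(Q \right)} = - \frac{10}{7}$ ($v{\left(Q \right)} = 4 + 2 \left(- \frac{19}{7}\right) = 4 - \frac{38}{7} = - \frac{10}{7}$)
$\frac{v{\left(295 \right)} + 62188}{o - 2906783} = \frac{- \frac{10}{7} + 62188}{965013 - 2906783} = \frac{435306}{7 \left(-1941770\right)} = \frac{435306}{7} \left(- \frac{1}{1941770}\right) = - \frac{217653}{6796195}$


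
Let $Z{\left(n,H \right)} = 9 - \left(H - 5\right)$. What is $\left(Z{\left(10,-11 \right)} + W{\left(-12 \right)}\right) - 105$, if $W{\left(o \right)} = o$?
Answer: $-92$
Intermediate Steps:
$Z{\left(n,H \right)} = 14 - H$ ($Z{\left(n,H \right)} = 9 - \left(-5 + H\right) = 14 - H$)
$\left(Z{\left(10,-11 \right)} + W{\left(-12 \right)}\right) - 105 = \left(\left(14 - -11\right) - 12\right) - 105 = \left(\left(14 + 11\right) - 12\right) - 105 = \left(25 - 12\right) - 105 = 13 - 105 = -92$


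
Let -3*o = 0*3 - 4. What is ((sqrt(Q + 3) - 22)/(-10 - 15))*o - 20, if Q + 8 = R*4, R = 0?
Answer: -1412/75 - 4*I*sqrt(5)/75 ≈ -18.827 - 0.11926*I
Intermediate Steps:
Q = -8 (Q = -8 + 0*4 = -8 + 0 = -8)
o = 4/3 (o = -(0*3 - 4)/3 = -(0 - 4)/3 = -1/3*(-4) = 4/3 ≈ 1.3333)
((sqrt(Q + 3) - 22)/(-10 - 15))*o - 20 = ((sqrt(-8 + 3) - 22)/(-10 - 15))*(4/3) - 20 = ((sqrt(-5) - 22)/(-25))*(4/3) - 20 = ((I*sqrt(5) - 22)*(-1/25))*(4/3) - 20 = ((-22 + I*sqrt(5))*(-1/25))*(4/3) - 20 = (22/25 - I*sqrt(5)/25)*(4/3) - 20 = (88/75 - 4*I*sqrt(5)/75) - 20 = -1412/75 - 4*I*sqrt(5)/75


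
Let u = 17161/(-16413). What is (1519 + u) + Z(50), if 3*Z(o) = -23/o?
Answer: 415194489/273550 ≈ 1517.8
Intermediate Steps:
Z(o) = -23/(3*o) (Z(o) = (-23/o)/3 = -23/(3*o))
u = -17161/16413 (u = 17161*(-1/16413) = -17161/16413 ≈ -1.0456)
(1519 + u) + Z(50) = (1519 - 17161/16413) - 23/3/50 = 24914186/16413 - 23/3*1/50 = 24914186/16413 - 23/150 = 415194489/273550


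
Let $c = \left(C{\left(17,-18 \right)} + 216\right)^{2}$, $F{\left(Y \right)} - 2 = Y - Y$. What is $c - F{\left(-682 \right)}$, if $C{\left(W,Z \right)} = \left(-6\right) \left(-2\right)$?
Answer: $51982$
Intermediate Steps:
$C{\left(W,Z \right)} = 12$
$F{\left(Y \right)} = 2$ ($F{\left(Y \right)} = 2 + \left(Y - Y\right) = 2 + 0 = 2$)
$c = 51984$ ($c = \left(12 + 216\right)^{2} = 228^{2} = 51984$)
$c - F{\left(-682 \right)} = 51984 - 2 = 51982$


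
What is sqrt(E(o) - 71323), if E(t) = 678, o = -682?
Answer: I*sqrt(70645) ≈ 265.79*I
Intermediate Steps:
sqrt(E(o) - 71323) = sqrt(678 - 71323) = sqrt(-70645) = I*sqrt(70645)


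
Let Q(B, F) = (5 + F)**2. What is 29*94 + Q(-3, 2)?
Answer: 2775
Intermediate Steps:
29*94 + Q(-3, 2) = 29*94 + (5 + 2)**2 = 2726 + 7**2 = 2726 + 49 = 2775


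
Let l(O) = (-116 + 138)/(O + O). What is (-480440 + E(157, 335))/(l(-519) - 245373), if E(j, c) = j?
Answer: 249266877/127348598 ≈ 1.9574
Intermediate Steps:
l(O) = 11/O (l(O) = 22/((2*O)) = 22*(1/(2*O)) = 11/O)
(-480440 + E(157, 335))/(l(-519) - 245373) = (-480440 + 157)/(11/(-519) - 245373) = -480283/(11*(-1/519) - 245373) = -480283/(-11/519 - 245373) = -480283/(-127348598/519) = -480283*(-519/127348598) = 249266877/127348598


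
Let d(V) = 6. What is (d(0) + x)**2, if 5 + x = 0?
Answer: 1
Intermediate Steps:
x = -5 (x = -5 + 0 = -5)
(d(0) + x)**2 = (6 - 5)**2 = 1**2 = 1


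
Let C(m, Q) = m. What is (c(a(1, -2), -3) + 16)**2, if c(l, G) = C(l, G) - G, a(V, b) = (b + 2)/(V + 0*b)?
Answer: 361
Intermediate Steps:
a(V, b) = (2 + b)/V (a(V, b) = (2 + b)/(V + 0) = (2 + b)/V)
c(l, G) = l - G
(c(a(1, -2), -3) + 16)**2 = (((2 - 2)/1 - 1*(-3)) + 16)**2 = ((1*0 + 3) + 16)**2 = ((0 + 3) + 16)**2 = (3 + 16)**2 = 19**2 = 361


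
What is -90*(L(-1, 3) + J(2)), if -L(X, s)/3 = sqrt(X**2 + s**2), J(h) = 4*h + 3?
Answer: -990 + 270*sqrt(10) ≈ -136.19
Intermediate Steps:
J(h) = 3 + 4*h
L(X, s) = -3*sqrt(X**2 + s**2)
-90*(L(-1, 3) + J(2)) = -90*(-3*sqrt((-1)**2 + 3**2) + (3 + 4*2)) = -90*(-3*sqrt(1 + 9) + (3 + 8)) = -90*(-3*sqrt(10) + 11) = -90*(11 - 3*sqrt(10)) = -990 + 270*sqrt(10)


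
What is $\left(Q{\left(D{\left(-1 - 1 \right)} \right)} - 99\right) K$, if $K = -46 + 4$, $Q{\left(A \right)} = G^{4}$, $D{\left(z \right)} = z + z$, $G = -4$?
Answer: $-6594$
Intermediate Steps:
$D{\left(z \right)} = 2 z$
$Q{\left(A \right)} = 256$ ($Q{\left(A \right)} = \left(-4\right)^{4} = 256$)
$K = -42$
$\left(Q{\left(D{\left(-1 - 1 \right)} \right)} - 99\right) K = \left(256 - 99\right) \left(-42\right) = 157 \left(-42\right) = -6594$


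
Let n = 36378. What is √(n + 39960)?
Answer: 3*√8482 ≈ 276.29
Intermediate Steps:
√(n + 39960) = √(36378 + 39960) = √76338 = 3*√8482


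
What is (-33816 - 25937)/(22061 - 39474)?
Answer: 59753/17413 ≈ 3.4315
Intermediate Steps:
(-33816 - 25937)/(22061 - 39474) = -59753/(-17413) = -59753*(-1/17413) = 59753/17413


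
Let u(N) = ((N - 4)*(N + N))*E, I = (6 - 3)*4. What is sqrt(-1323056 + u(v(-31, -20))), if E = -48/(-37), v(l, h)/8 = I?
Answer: 580*I*sqrt(5291)/37 ≈ 1140.2*I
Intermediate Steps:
I = 12 (I = 3*4 = 12)
v(l, h) = 96 (v(l, h) = 8*12 = 96)
E = 48/37 (E = -48*(-1/37) = 48/37 ≈ 1.2973)
u(N) = 96*N*(-4 + N)/37 (u(N) = ((N - 4)*(N + N))*(48/37) = ((-4 + N)*(2*N))*(48/37) = (2*N*(-4 + N))*(48/37) = 96*N*(-4 + N)/37)
sqrt(-1323056 + u(v(-31, -20))) = sqrt(-1323056 + (96/37)*96*(-4 + 96)) = sqrt(-1323056 + (96/37)*96*92) = sqrt(-1323056 + 847872/37) = sqrt(-48105200/37) = 580*I*sqrt(5291)/37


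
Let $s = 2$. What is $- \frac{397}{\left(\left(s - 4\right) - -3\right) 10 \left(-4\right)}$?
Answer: $\frac{397}{40} \approx 9.925$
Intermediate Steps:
$- \frac{397}{\left(\left(s - 4\right) - -3\right) 10 \left(-4\right)} = - \frac{397}{\left(\left(2 - 4\right) - -3\right) 10 \left(-4\right)} = - \frac{397}{\left(\left(2 - 4\right) + 3\right) 10 \left(-4\right)} = - \frac{397}{\left(-2 + 3\right) 10 \left(-4\right)} = - \frac{397}{1 \cdot 10 \left(-4\right)} = - \frac{397}{10 \left(-4\right)} = - \frac{397}{-40} = \left(-397\right) \left(- \frac{1}{40}\right) = \frac{397}{40}$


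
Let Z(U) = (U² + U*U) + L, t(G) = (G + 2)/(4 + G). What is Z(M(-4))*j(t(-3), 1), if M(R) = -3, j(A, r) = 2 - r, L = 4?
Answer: 22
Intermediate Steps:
t(G) = (2 + G)/(4 + G)
Z(U) = 4 + 2*U² (Z(U) = (U² + U*U) + 4 = (U² + U²) + 4 = 2*U² + 4 = 4 + 2*U²)
Z(M(-4))*j(t(-3), 1) = (4 + 2*(-3)²)*(2 - 1*1) = (4 + 2*9)*(2 - 1) = (4 + 18)*1 = 22*1 = 22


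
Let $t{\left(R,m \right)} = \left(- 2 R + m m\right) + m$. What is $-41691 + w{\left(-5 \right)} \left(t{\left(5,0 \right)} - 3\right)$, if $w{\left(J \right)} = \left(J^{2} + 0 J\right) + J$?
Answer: $-41951$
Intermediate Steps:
$t{\left(R,m \right)} = m + m^{2} - 2 R$ ($t{\left(R,m \right)} = \left(- 2 R + m^{2}\right) + m = \left(m^{2} - 2 R\right) + m = m + m^{2} - 2 R$)
$w{\left(J \right)} = J + J^{2}$ ($w{\left(J \right)} = \left(J^{2} + 0\right) + J = J^{2} + J = J + J^{2}$)
$-41691 + w{\left(-5 \right)} \left(t{\left(5,0 \right)} - 3\right) = -41691 + - 5 \left(1 - 5\right) \left(\left(0 + 0^{2} - 10\right) - 3\right) = -41691 + \left(-5\right) \left(-4\right) \left(\left(0 + 0 - 10\right) - 3\right) = -41691 + 20 \left(-10 - 3\right) = -41691 + 20 \left(-13\right) = -41691 - 260 = -41951$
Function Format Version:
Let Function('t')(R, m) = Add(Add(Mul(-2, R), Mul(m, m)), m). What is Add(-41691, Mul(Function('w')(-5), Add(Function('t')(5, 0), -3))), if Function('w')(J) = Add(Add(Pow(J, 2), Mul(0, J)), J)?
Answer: -41951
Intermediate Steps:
Function('t')(R, m) = Add(m, Pow(m, 2), Mul(-2, R)) (Function('t')(R, m) = Add(Add(Mul(-2, R), Pow(m, 2)), m) = Add(Add(Pow(m, 2), Mul(-2, R)), m) = Add(m, Pow(m, 2), Mul(-2, R)))
Function('w')(J) = Add(J, Pow(J, 2)) (Function('w')(J) = Add(Add(Pow(J, 2), 0), J) = Add(Pow(J, 2), J) = Add(J, Pow(J, 2)))
Add(-41691, Mul(Function('w')(-5), Add(Function('t')(5, 0), -3))) = Add(-41691, Mul(Mul(-5, Add(1, -5)), Add(Add(0, Pow(0, 2), Mul(-2, 5)), -3))) = Add(-41691, Mul(Mul(-5, -4), Add(Add(0, 0, -10), -3))) = Add(-41691, Mul(20, Add(-10, -3))) = Add(-41691, Mul(20, -13)) = Add(-41691, -260) = -41951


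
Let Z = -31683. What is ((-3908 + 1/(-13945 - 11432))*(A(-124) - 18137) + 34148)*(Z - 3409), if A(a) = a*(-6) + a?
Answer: -20330966247067340/8459 ≈ -2.4035e+12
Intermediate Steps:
A(a) = -5*a (A(a) = -6*a + a = -5*a)
((-3908 + 1/(-13945 - 11432))*(A(-124) - 18137) + 34148)*(Z - 3409) = ((-3908 + 1/(-13945 - 11432))*(-5*(-124) - 18137) + 34148)*(-31683 - 3409) = ((-3908 + 1/(-25377))*(620 - 18137) + 34148)*(-35092) = ((-3908 - 1/25377)*(-17517) + 34148)*(-35092) = (-99173317/25377*(-17517) + 34148)*(-35092) = (579072997963/8459 + 34148)*(-35092) = (579361855895/8459)*(-35092) = -20330966247067340/8459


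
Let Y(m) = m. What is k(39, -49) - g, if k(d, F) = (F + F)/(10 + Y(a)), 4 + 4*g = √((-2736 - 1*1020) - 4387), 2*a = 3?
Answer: -173/23 - I*√8143/4 ≈ -7.5217 - 22.56*I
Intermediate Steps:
a = 3/2 (a = (½)*3 = 3/2 ≈ 1.5000)
g = -1 + I*√8143/4 (g = -1 + √((-2736 - 1*1020) - 4387)/4 = -1 + √((-2736 - 1020) - 4387)/4 = -1 + √(-3756 - 4387)/4 = -1 + √(-8143)/4 = -1 + (I*√8143)/4 = -1 + I*√8143/4 ≈ -1.0 + 22.56*I)
k(d, F) = 4*F/23 (k(d, F) = (F + F)/(10 + 3/2) = (2*F)/(23/2) = (2*F)*(2/23) = 4*F/23)
k(39, -49) - g = (4/23)*(-49) - (-1 + I*√8143/4) = -196/23 + (1 - I*√8143/4) = -173/23 - I*√8143/4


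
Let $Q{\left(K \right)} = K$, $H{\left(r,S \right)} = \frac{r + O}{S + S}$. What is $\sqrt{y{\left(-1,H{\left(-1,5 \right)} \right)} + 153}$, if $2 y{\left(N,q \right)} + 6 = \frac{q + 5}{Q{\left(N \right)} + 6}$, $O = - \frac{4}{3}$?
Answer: $\frac{\sqrt{135429}}{30} \approx 12.267$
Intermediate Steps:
$O = - \frac{4}{3}$ ($O = \left(-4\right) \frac{1}{3} = - \frac{4}{3} \approx -1.3333$)
$H{\left(r,S \right)} = \frac{- \frac{4}{3} + r}{2 S}$ ($H{\left(r,S \right)} = \frac{r - \frac{4}{3}}{S + S} = \frac{- \frac{4}{3} + r}{2 S}$)
$y{\left(N,q \right)} = -3 + \frac{5 + q}{2 \left(6 + N\right)}$ ($y{\left(N,q \right)} = -3 + \frac{\left(q + 5\right) \frac{1}{N + 6}}{2} = -3 + \frac{\left(5 + q\right) \frac{1}{6 + N}}{2} = -3 + \frac{\frac{1}{6 + N} \left(5 + q\right)}{2} = -3 + \frac{5 + q}{2 \left(6 + N\right)}$)
$\sqrt{y{\left(-1,H{\left(-1,5 \right)} \right)} + 153} = \sqrt{\frac{-31 + \frac{-4 + 3 \left(-1\right)}{6 \cdot 5} - -6}{2 \left(6 - 1\right)} + 153} = \sqrt{\frac{-31 + \frac{1}{6} \cdot \frac{1}{5} \left(-4 - 3\right) + 6}{2 \cdot 5} + 153} = \sqrt{\frac{1}{2} \cdot \frac{1}{5} \left(-31 + \frac{1}{6} \cdot \frac{1}{5} \left(-7\right) + 6\right) + 153} = \sqrt{\frac{1}{2} \cdot \frac{1}{5} \left(-31 - \frac{7}{30} + 6\right) + 153} = \sqrt{\frac{1}{2} \cdot \frac{1}{5} \left(- \frac{757}{30}\right) + 153} = \sqrt{- \frac{757}{300} + 153} = \sqrt{\frac{45143}{300}} = \frac{\sqrt{135429}}{30}$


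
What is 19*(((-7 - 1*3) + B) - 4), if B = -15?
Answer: -551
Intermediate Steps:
19*(((-7 - 1*3) + B) - 4) = 19*(((-7 - 1*3) - 15) - 4) = 19*(((-7 - 3) - 15) - 4) = 19*((-10 - 15) - 4) = 19*(-25 - 4) = 19*(-29) = -551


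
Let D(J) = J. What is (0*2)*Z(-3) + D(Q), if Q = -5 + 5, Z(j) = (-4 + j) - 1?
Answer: 0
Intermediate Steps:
Z(j) = -5 + j
Q = 0
(0*2)*Z(-3) + D(Q) = (0*2)*(-5 - 3) + 0 = 0*(-8) + 0 = 0 + 0 = 0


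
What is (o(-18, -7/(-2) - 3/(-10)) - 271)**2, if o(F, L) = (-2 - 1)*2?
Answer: 76729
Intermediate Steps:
o(F, L) = -6 (o(F, L) = -3*2 = -6)
(o(-18, -7/(-2) - 3/(-10)) - 271)**2 = (-6 - 271)**2 = (-277)**2 = 76729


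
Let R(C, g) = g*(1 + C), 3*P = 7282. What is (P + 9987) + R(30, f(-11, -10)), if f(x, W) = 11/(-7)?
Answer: 259678/21 ≈ 12366.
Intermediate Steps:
f(x, W) = -11/7 (f(x, W) = 11*(-⅐) = -11/7)
P = 7282/3 (P = (⅓)*7282 = 7282/3 ≈ 2427.3)
(P + 9987) + R(30, f(-11, -10)) = (7282/3 + 9987) - 11*(1 + 30)/7 = 37243/3 - 11/7*31 = 37243/3 - 341/7 = 259678/21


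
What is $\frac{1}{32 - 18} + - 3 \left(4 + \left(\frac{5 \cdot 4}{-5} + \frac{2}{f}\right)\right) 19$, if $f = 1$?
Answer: $- \frac{1595}{14} \approx -113.93$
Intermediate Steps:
$\frac{1}{32 - 18} + - 3 \left(4 + \left(\frac{5 \cdot 4}{-5} + \frac{2}{f}\right)\right) 19 = \frac{1}{32 - 18} + - 3 \left(4 + \left(\frac{5 \cdot 4}{-5} + \frac{2}{1}\right)\right) 19 = \frac{1}{14} + - 3 \left(4 + \left(20 \left(- \frac{1}{5}\right) + 2 \cdot 1\right)\right) 19 = \frac{1}{14} + - 3 \left(4 + \left(-4 + 2\right)\right) 19 = \frac{1}{14} + - 3 \left(4 - 2\right) 19 = \frac{1}{14} + \left(-3\right) 2 \cdot 19 = \frac{1}{14} - 114 = - \frac{1595}{14}$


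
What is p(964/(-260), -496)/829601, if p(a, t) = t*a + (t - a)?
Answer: 87537/53924065 ≈ 0.0016233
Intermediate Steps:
p(a, t) = t - a + a*t (p(a, t) = a*t + (t - a) = t - a + a*t)
p(964/(-260), -496)/829601 = (-496 - 964/(-260) + (964/(-260))*(-496))/829601 = (-496 - 964*(-1)/260 + (964*(-1/260))*(-496))*(1/829601) = (-496 - 1*(-241/65) - 241/65*(-496))*(1/829601) = (-496 + 241/65 + 119536/65)*(1/829601) = (87537/65)*(1/829601) = 87537/53924065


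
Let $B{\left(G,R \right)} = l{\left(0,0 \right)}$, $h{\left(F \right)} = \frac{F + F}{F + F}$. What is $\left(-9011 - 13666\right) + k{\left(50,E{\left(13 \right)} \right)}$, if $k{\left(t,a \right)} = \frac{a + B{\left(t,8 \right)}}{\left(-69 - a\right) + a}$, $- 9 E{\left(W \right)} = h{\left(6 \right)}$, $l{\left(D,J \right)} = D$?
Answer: $- \frac{14082416}{621} \approx -22677.0$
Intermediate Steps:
$h{\left(F \right)} = 1$ ($h{\left(F \right)} = \frac{2 F}{2 F} = 2 F \frac{1}{2 F} = 1$)
$E{\left(W \right)} = - \frac{1}{9}$ ($E{\left(W \right)} = \left(- \frac{1}{9}\right) 1 = - \frac{1}{9}$)
$B{\left(G,R \right)} = 0$
$k{\left(t,a \right)} = - \frac{a}{69}$ ($k{\left(t,a \right)} = \frac{a + 0}{\left(-69 - a\right) + a} = \frac{a}{-69} = a \left(- \frac{1}{69}\right) = - \frac{a}{69}$)
$\left(-9011 - 13666\right) + k{\left(50,E{\left(13 \right)} \right)} = \left(-9011 - 13666\right) - - \frac{1}{621} = -22677 + \frac{1}{621} = - \frac{14082416}{621}$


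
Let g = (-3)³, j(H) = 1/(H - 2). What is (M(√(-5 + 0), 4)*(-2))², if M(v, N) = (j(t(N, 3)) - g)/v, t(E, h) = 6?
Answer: -11881/20 ≈ -594.05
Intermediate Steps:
j(H) = 1/(-2 + H)
g = -27
M(v, N) = 109/(4*v) (M(v, N) = (1/(-2 + 6) - 1*(-27))/v = (1/4 + 27)/v = (¼ + 27)/v = 109/(4*v))
(M(√(-5 + 0), 4)*(-2))² = ((109/(4*(√(-5 + 0))))*(-2))² = ((109/(4*(√(-5))))*(-2))² = ((109/(4*((I*√5))))*(-2))² = ((109*(-I*√5/5)/4)*(-2))² = (-109*I*√5/20*(-2))² = (109*I*√5/10)² = -11881/20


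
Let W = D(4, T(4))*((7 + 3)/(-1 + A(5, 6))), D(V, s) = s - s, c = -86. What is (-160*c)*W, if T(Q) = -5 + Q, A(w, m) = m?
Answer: 0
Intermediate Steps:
D(V, s) = 0
W = 0 (W = 0*((7 + 3)/(-1 + 6)) = 0*(10/5) = 0*(10*(1/5)) = 0*2 = 0)
(-160*c)*W = -160*(-86)*0 = 13760*0 = 0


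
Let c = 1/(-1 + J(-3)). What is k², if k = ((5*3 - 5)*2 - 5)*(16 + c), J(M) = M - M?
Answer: 50625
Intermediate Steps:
J(M) = 0
c = -1 (c = 1/(-1 + 0) = 1/(-1) = -1)
k = 225 (k = ((5*3 - 5)*2 - 5)*(16 - 1) = ((15 - 5)*2 - 5)*15 = (10*2 - 5)*15 = (20 - 5)*15 = 15*15 = 225)
k² = 225² = 50625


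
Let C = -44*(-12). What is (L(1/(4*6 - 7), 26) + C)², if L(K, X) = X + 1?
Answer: 308025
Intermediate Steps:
L(K, X) = 1 + X
C = 528
(L(1/(4*6 - 7), 26) + C)² = ((1 + 26) + 528)² = (27 + 528)² = 555² = 308025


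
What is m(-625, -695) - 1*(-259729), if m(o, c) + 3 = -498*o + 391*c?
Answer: 299231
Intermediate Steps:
m(o, c) = -3 - 498*o + 391*c (m(o, c) = -3 + (-498*o + 391*c) = -3 - 498*o + 391*c)
m(-625, -695) - 1*(-259729) = (-3 - 498*(-625) + 391*(-695)) - 1*(-259729) = (-3 + 311250 - 271745) + 259729 = 39502 + 259729 = 299231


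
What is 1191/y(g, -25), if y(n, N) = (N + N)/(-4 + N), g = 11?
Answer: 34539/50 ≈ 690.78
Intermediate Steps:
y(n, N) = 2*N/(-4 + N) (y(n, N) = (2*N)/(-4 + N) = 2*N/(-4 + N))
1191/y(g, -25) = 1191/((2*(-25)/(-4 - 25))) = 1191/((2*(-25)/(-29))) = 1191/((2*(-25)*(-1/29))) = 1191/(50/29) = 1191*(29/50) = 34539/50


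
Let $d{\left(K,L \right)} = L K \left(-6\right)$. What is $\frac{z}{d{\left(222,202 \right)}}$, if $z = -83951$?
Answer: $\frac{83951}{269064} \approx 0.31201$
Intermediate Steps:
$d{\left(K,L \right)} = - 6 K L$ ($d{\left(K,L \right)} = K L \left(-6\right) = - 6 K L$)
$\frac{z}{d{\left(222,202 \right)}} = - \frac{83951}{\left(-6\right) 222 \cdot 202} = - \frac{83951}{-269064} = \left(-83951\right) \left(- \frac{1}{269064}\right) = \frac{83951}{269064}$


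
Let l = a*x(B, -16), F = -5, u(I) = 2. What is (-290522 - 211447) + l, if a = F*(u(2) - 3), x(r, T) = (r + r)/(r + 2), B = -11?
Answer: -4517611/9 ≈ -5.0196e+5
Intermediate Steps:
x(r, T) = 2*r/(2 + r) (x(r, T) = (2*r)/(2 + r) = 2*r/(2 + r))
a = 5 (a = -5*(2 - 3) = -5*(-1) = 5)
l = 110/9 (l = 5*(2*(-11)/(2 - 11)) = 5*(2*(-11)/(-9)) = 5*(2*(-11)*(-⅑)) = 5*(22/9) = 110/9 ≈ 12.222)
(-290522 - 211447) + l = (-290522 - 211447) + 110/9 = -501969 + 110/9 = -4517611/9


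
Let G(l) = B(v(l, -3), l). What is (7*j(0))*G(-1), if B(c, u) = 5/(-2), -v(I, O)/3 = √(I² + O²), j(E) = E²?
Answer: 0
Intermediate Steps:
v(I, O) = -3*√(I² + O²)
B(c, u) = -5/2 (B(c, u) = 5*(-½) = -5/2)
G(l) = -5/2
(7*j(0))*G(-1) = (7*0²)*(-5/2) = (7*0)*(-5/2) = 0*(-5/2) = 0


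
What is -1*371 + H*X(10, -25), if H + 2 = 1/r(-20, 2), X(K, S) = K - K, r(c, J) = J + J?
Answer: -371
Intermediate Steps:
r(c, J) = 2*J
X(K, S) = 0
H = -7/4 (H = -2 + 1/(2*2) = -2 + 1/4 = -7/4 ≈ -1.7500)
-1*371 + H*X(10, -25) = -1*371 - 7/4*0 = -371 + 0 = -371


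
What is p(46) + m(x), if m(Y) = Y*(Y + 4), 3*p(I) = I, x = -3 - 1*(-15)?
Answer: 622/3 ≈ 207.33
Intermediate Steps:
x = 12 (x = -3 + 15 = 12)
p(I) = I/3
m(Y) = Y*(4 + Y)
p(46) + m(x) = (⅓)*46 + 12*(4 + 12) = 46/3 + 12*16 = 46/3 + 192 = 622/3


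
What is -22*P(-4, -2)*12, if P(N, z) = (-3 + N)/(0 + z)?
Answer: -924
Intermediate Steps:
P(N, z) = (-3 + N)/z
-22*P(-4, -2)*12 = -22*(-3 - 4)/(-2)*12 = -(-11)*(-7)*12 = -22*7/2*12 = -77*12 = -924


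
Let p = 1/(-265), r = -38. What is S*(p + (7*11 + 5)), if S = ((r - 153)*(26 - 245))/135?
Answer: 100989149/3975 ≈ 25406.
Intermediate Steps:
S = 13943/45 (S = ((-38 - 153)*(26 - 245))/135 = -191*(-219)*(1/135) = 41829*(1/135) = 13943/45 ≈ 309.84)
p = -1/265 ≈ -0.0037736
S*(p + (7*11 + 5)) = 13943*(-1/265 + (7*11 + 5))/45 = 13943*(-1/265 + (77 + 5))/45 = 13943*(-1/265 + 82)/45 = (13943/45)*(21729/265) = 100989149/3975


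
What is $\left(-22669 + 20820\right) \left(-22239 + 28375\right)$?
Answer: $-11345464$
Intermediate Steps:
$\left(-22669 + 20820\right) \left(-22239 + 28375\right) = \left(-1849\right) 6136 = -11345464$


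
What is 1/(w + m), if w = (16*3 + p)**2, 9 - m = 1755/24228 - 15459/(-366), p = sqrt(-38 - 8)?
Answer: -164212*I/(-365320771*I + 15764352*sqrt(46)) ≈ 0.00041404 - 0.00012118*I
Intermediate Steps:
p = I*sqrt(46) (p = sqrt(-46) = I*sqrt(46) ≈ 6.7823*I)
m = -5469925/164212 (m = 9 - (1755/24228 - 15459/(-366)) = 9 - (1755*(1/24228) - 15459*(-1/366)) = 9 - (195/2692 + 5153/122) = 9 - 1*6947833/164212 = 9 - 6947833/164212 = -5469925/164212 ≈ -33.310)
w = (48 + I*sqrt(46))**2 (w = (16*3 + I*sqrt(46))**2 = (48 + I*sqrt(46))**2 ≈ 2258.0 + 651.1*I)
1/(w + m) = 1/((48 + I*sqrt(46))**2 - 5469925/164212) = 1/(-5469925/164212 + (48 + I*sqrt(46))**2)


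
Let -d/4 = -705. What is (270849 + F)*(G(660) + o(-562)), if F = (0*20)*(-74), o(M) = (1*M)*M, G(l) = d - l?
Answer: 86131065396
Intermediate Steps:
d = 2820 (d = -4*(-705) = 2820)
G(l) = 2820 - l
o(M) = M**2 (o(M) = M*M = M**2)
F = 0 (F = 0*(-74) = 0)
(270849 + F)*(G(660) + o(-562)) = (270849 + 0)*((2820 - 1*660) + (-562)**2) = 270849*((2820 - 660) + 315844) = 270849*(2160 + 315844) = 270849*318004 = 86131065396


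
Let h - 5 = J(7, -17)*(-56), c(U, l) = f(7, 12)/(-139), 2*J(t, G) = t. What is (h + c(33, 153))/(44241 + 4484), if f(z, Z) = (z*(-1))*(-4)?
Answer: -26577/6772775 ≈ -0.0039241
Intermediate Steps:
f(z, Z) = 4*z (f(z, Z) = -z*(-4) = 4*z)
J(t, G) = t/2
c(U, l) = -28/139 (c(U, l) = (4*7)/(-139) = 28*(-1/139) = -28/139)
h = -191 (h = 5 + ((1/2)*7)*(-56) = 5 + (7/2)*(-56) = 5 - 196 = -191)
(h + c(33, 153))/(44241 + 4484) = (-191 - 28/139)/(44241 + 4484) = -26577/139/48725 = -26577/139*1/48725 = -26577/6772775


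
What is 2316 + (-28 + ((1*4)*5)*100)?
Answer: 4288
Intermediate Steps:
2316 + (-28 + ((1*4)*5)*100) = 2316 + (-28 + (4*5)*100) = 2316 + (-28 + 20*100) = 2316 + (-28 + 2000) = 2316 + 1972 = 4288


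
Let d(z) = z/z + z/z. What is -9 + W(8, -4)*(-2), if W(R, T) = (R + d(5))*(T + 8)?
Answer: -89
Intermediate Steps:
d(z) = 2 (d(z) = 1 + 1 = 2)
W(R, T) = (2 + R)*(8 + T) (W(R, T) = (R + 2)*(T + 8) = (2 + R)*(8 + T))
-9 + W(8, -4)*(-2) = -9 + (16 + 2*(-4) + 8*8 + 8*(-4))*(-2) = -9 + (16 - 8 + 64 - 32)*(-2) = -9 + 40*(-2) = -9 - 80 = -89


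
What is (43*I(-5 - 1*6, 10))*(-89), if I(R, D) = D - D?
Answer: 0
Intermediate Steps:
I(R, D) = 0
(43*I(-5 - 1*6, 10))*(-89) = (43*0)*(-89) = 0*(-89) = 0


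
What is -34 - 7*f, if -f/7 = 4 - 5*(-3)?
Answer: 897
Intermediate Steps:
f = -133 (f = -7*(4 - 5*(-3)) = -7*(4 + 15) = -7*19 = -133)
-34 - 7*f = -34 - 7*(-133) = -34 + 931 = 897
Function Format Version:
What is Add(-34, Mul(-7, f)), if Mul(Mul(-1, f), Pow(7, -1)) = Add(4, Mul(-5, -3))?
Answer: 897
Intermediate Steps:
f = -133 (f = Mul(-7, Add(4, Mul(-5, -3))) = Mul(-7, Add(4, 15)) = Mul(-7, 19) = -133)
Add(-34, Mul(-7, f)) = Add(-34, Mul(-7, -133)) = Add(-34, 931) = 897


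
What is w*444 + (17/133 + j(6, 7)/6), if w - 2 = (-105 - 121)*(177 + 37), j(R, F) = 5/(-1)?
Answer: -17135237507/798 ≈ -2.1473e+7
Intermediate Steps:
j(R, F) = -5 (j(R, F) = 5*(-1) = -5)
w = -48362 (w = 2 + (-105 - 121)*(177 + 37) = 2 - 226*214 = 2 - 48364 = -48362)
w*444 + (17/133 + j(6, 7)/6) = -48362*444 + (17/133 - 5/6) = -21472728 + (17*(1/133) - 5*⅙) = -21472728 + (17/133 - ⅚) = -21472728 - 563/798 = -17135237507/798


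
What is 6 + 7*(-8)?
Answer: -50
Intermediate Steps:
6 + 7*(-8) = 6 - 56 = -50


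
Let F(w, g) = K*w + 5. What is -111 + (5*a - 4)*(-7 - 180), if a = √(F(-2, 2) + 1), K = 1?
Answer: -1233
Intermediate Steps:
F(w, g) = 5 + w (F(w, g) = 1*w + 5 = w + 5 = 5 + w)
a = 2 (a = √((5 - 2) + 1) = √(3 + 1) = √4 = 2)
-111 + (5*a - 4)*(-7 - 180) = -111 + (5*2 - 4)*(-7 - 180) = -111 + (10 - 4)*(-187) = -111 + 6*(-187) = -111 - 1122 = -1233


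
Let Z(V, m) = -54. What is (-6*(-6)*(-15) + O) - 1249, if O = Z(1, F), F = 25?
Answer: -1843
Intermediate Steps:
O = -54
(-6*(-6)*(-15) + O) - 1249 = (-6*(-6)*(-15) - 54) - 1249 = (36*(-15) - 54) - 1249 = (-540 - 54) - 1249 = -594 - 1249 = -1843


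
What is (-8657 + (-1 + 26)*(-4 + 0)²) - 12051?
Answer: -20308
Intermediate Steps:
(-8657 + (-1 + 26)*(-4 + 0)²) - 12051 = (-8657 + 25*(-4)²) - 12051 = (-8657 + 25*16) - 12051 = (-8657 + 400) - 12051 = -8257 - 12051 = -20308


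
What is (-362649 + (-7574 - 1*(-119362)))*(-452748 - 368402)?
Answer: 205994510150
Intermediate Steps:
(-362649 + (-7574 - 1*(-119362)))*(-452748 - 368402) = (-362649 + (-7574 + 119362))*(-821150) = (-362649 + 111788)*(-821150) = -250861*(-821150) = 205994510150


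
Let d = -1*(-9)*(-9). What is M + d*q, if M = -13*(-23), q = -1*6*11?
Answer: 5645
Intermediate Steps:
d = -81 (d = 9*(-9) = -81)
q = -66 (q = -6*11 = -66)
M = 299
M + d*q = 299 - 81*(-66) = 299 + 5346 = 5645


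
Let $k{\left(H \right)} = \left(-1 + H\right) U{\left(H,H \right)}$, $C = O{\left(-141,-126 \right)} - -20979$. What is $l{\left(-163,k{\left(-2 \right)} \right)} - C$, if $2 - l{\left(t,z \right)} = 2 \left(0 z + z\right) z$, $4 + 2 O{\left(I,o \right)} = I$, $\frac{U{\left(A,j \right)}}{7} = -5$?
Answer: $- \frac{85909}{2} \approx -42955.0$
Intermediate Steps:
$U{\left(A,j \right)} = -35$ ($U{\left(A,j \right)} = 7 \left(-5\right) = -35$)
$O{\left(I,o \right)} = -2 + \frac{I}{2}$
$C = \frac{41813}{2}$ ($C = \left(-2 + \frac{1}{2} \left(-141\right)\right) - -20979 = \left(-2 - \frac{141}{2}\right) + 20979 = - \frac{145}{2} + 20979 = \frac{41813}{2} \approx 20907.0$)
$k{\left(H \right)} = 35 - 35 H$ ($k{\left(H \right)} = \left(-1 + H\right) \left(-35\right) = 35 - 35 H$)
$l{\left(t,z \right)} = 2 - 2 z^{2}$ ($l{\left(t,z \right)} = 2 - 2 \left(0 z + z\right) z = 2 - 2 \left(0 + z\right) z = 2 - 2 z z = 2 - 2 z^{2}$)
$l{\left(-163,k{\left(-2 \right)} \right)} - C = \left(2 - 2 \left(35 - -70\right)^{2}\right) - \frac{41813}{2} = \left(2 - 2 \left(35 + 70\right)^{2}\right) - \frac{41813}{2} = \left(2 - 2 \cdot 105^{2}\right) - \frac{41813}{2} = \left(2 - 22050\right) - \frac{41813}{2} = -22048 - \frac{41813}{2} = - \frac{85909}{2}$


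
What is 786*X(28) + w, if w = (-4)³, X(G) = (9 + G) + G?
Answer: 51026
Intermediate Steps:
X(G) = 9 + 2*G
w = -64
786*X(28) + w = 786*(9 + 2*28) - 64 = 786*(9 + 56) - 64 = 786*65 - 64 = 51090 - 64 = 51026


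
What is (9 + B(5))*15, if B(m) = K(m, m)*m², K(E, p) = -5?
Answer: -1740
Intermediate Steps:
B(m) = -5*m²
(9 + B(5))*15 = (9 - 5*5²)*15 = (9 - 5*25)*15 = (9 - 125)*15 = -116*15 = -1740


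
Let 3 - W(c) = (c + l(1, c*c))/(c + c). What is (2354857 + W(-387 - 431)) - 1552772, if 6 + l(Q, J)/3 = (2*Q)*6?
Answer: 328053792/409 ≈ 8.0209e+5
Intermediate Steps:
l(Q, J) = -18 + 36*Q (l(Q, J) = -18 + 3*((2*Q)*6) = -18 + 3*(12*Q) = -18 + 36*Q)
W(c) = 3 - (18 + c)/(2*c) (W(c) = 3 - (c + (-18 + 36*1))/(c + c) = 3 - (c + (-18 + 36))/(2*c) = 3 - (c + 18)*1/(2*c) = 3 - (18 + c)*1/(2*c) = 3 - (18 + c)/(2*c))
(2354857 + W(-387 - 431)) - 1552772 = (2354857 + (5/2 - 9/(-387 - 431))) - 1552772 = (2354857 + (5/2 - 9/(-818))) - 1552772 = (2354857 + (5/2 - 9*(-1/818))) - 1552772 = (2354857 + (5/2 + 9/818)) - 1552772 = (2354857 + 1027/409) - 1552772 = 963137540/409 - 1552772 = 328053792/409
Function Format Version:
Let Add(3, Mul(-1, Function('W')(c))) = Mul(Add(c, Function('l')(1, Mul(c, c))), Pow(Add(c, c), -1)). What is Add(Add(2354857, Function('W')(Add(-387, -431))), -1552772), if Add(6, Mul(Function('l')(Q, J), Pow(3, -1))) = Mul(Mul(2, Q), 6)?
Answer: Rational(328053792, 409) ≈ 8.0209e+5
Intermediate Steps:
Function('l')(Q, J) = Add(-18, Mul(36, Q)) (Function('l')(Q, J) = Add(-18, Mul(3, Mul(Mul(2, Q), 6))) = Add(-18, Mul(3, Mul(12, Q))) = Add(-18, Mul(36, Q)))
Function('W')(c) = Add(3, Mul(Rational(-1, 2), Pow(c, -1), Add(18, c))) (Function('W')(c) = Add(3, Mul(-1, Mul(Add(c, Add(-18, Mul(36, 1))), Pow(Add(c, c), -1)))) = Add(3, Mul(-1, Mul(Add(c, Add(-18, 36)), Pow(Mul(2, c), -1)))) = Add(3, Mul(-1, Mul(Add(c, 18), Mul(Rational(1, 2), Pow(c, -1))))) = Add(3, Mul(-1, Mul(Add(18, c), Mul(Rational(1, 2), Pow(c, -1))))) = Add(3, Mul(-1, Mul(Rational(1, 2), Pow(c, -1), Add(18, c)))) = Add(3, Mul(Rational(-1, 2), Pow(c, -1), Add(18, c))))
Add(Add(2354857, Function('W')(Add(-387, -431))), -1552772) = Add(Add(2354857, Add(Rational(5, 2), Mul(-9, Pow(Add(-387, -431), -1)))), -1552772) = Add(Add(2354857, Add(Rational(5, 2), Mul(-9, Pow(-818, -1)))), -1552772) = Add(Add(2354857, Add(Rational(5, 2), Mul(-9, Rational(-1, 818)))), -1552772) = Add(Add(2354857, Add(Rational(5, 2), Rational(9, 818))), -1552772) = Add(Add(2354857, Rational(1027, 409)), -1552772) = Add(Rational(963137540, 409), -1552772) = Rational(328053792, 409)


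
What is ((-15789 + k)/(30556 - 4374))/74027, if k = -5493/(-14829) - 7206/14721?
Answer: -191484917929/23505507964859557 ≈ -8.1464e-6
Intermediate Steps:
k = -2888369/24255301 (k = -5493*(-1/14829) - 7206*1/14721 = 1831/4943 - 2402/4907 = -2888369/24255301 ≈ -0.11908)
((-15789 + k)/(30556 - 4374))/74027 = ((-15789 - 2888369/24255301)/(30556 - 4374))/74027 = -382969835858/24255301/26182*(1/74027) = -382969835858/24255301*1/26182*(1/74027) = -191484917929/317526145391*1/74027 = -191484917929/23505507964859557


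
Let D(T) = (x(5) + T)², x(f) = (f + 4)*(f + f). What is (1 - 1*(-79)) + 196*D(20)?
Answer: 2371680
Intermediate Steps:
x(f) = 2*f*(4 + f) (x(f) = (4 + f)*(2*f) = 2*f*(4 + f))
D(T) = (90 + T)² (D(T) = (2*5*(4 + 5) + T)² = (2*5*9 + T)² = (90 + T)²)
(1 - 1*(-79)) + 196*D(20) = (1 - 1*(-79)) + 196*(90 + 20)² = (1 + 79) + 196*110² = 80 + 196*12100 = 80 + 2371600 = 2371680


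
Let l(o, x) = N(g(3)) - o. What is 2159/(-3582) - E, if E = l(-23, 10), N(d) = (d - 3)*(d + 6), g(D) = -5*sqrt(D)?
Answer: -288719/3582 + 15*sqrt(3) ≈ -54.622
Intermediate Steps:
N(d) = (-3 + d)*(6 + d)
l(o, x) = 57 - o - 15*sqrt(3) (l(o, x) = (-18 + (-5*sqrt(3))**2 + 3*(-5*sqrt(3))) - o = (-18 + 75 - 15*sqrt(3)) - o = (57 - 15*sqrt(3)) - o = 57 - o - 15*sqrt(3))
E = 80 - 15*sqrt(3) (E = 57 - 1*(-23) - 15*sqrt(3) = 57 + 23 - 15*sqrt(3) = 80 - 15*sqrt(3) ≈ 54.019)
2159/(-3582) - E = 2159/(-3582) - (80 - 15*sqrt(3)) = 2159*(-1/3582) + (-80 + 15*sqrt(3)) = -2159/3582 + (-80 + 15*sqrt(3)) = -288719/3582 + 15*sqrt(3)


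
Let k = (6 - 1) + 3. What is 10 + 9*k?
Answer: 82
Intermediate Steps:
k = 8 (k = 5 + 3 = 8)
10 + 9*k = 10 + 9*8 = 10 + 72 = 82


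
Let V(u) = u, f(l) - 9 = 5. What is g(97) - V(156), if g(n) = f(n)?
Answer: -142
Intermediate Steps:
f(l) = 14 (f(l) = 9 + 5 = 14)
g(n) = 14
g(97) - V(156) = 14 - 1*156 = 14 - 156 = -142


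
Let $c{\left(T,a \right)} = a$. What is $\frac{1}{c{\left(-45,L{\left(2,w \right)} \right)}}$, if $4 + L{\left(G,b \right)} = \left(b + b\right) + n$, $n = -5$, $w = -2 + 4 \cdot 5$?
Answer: $\frac{1}{27} \approx 0.037037$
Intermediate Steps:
$w = 18$ ($w = -2 + 20 = 18$)
$L{\left(G,b \right)} = -9 + 2 b$ ($L{\left(G,b \right)} = -4 + \left(\left(b + b\right) - 5\right) = -4 + \left(2 b - 5\right) = -4 + \left(-5 + 2 b\right) = -9 + 2 b$)
$\frac{1}{c{\left(-45,L{\left(2,w \right)} \right)}} = \frac{1}{-9 + 2 \cdot 18} = \frac{1}{-9 + 36} = \frac{1}{27}$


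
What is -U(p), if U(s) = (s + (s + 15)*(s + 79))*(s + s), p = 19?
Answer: -127338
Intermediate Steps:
U(s) = 2*s*(s + (15 + s)*(79 + s)) (U(s) = (s + (15 + s)*(79 + s))*(2*s) = 2*s*(s + (15 + s)*(79 + s)))
-U(p) = -2*19*(1185 + 19² + 95*19) = -2*19*(1185 + 361 + 1805) = -2*19*3351 = -1*127338 = -127338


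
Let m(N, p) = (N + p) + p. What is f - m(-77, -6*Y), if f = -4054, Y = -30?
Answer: -4337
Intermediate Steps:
m(N, p) = N + 2*p
f - m(-77, -6*Y) = -4054 - (-77 + 2*(-6*(-30))) = -4054 - (-77 + 2*180) = -4054 - (-77 + 360) = -4054 - 1*283 = -4054 - 283 = -4337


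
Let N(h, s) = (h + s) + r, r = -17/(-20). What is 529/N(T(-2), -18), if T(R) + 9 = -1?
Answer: -10580/543 ≈ -19.484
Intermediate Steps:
T(R) = -10 (T(R) = -9 - 1 = -10)
r = 17/20 (r = -17*(-1/20) = 17/20 ≈ 0.85000)
N(h, s) = 17/20 + h + s (N(h, s) = (h + s) + 17/20 = 17/20 + h + s)
529/N(T(-2), -18) = 529/(17/20 - 10 - 18) = 529/(-543/20) = 529*(-20/543) = -10580/543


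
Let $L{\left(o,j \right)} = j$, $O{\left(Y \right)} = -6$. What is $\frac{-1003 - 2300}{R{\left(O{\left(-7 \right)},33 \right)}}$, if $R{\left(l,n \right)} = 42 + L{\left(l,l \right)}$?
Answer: $- \frac{367}{4} \approx -91.75$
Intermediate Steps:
$R{\left(l,n \right)} = 42 + l$
$\frac{-1003 - 2300}{R{\left(O{\left(-7 \right)},33 \right)}} = \frac{-1003 - 2300}{42 - 6} = \frac{-1003 - 2300}{36} = \left(-3303\right) \frac{1}{36} = - \frac{367}{4}$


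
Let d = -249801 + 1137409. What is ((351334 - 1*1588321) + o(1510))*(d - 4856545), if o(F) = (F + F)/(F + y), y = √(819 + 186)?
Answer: 319692922861083183/65117 + 342462564*√1005/65117 ≈ 4.9095e+12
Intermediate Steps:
y = √1005 ≈ 31.702
o(F) = 2*F/(F + √1005) (o(F) = (F + F)/(F + √1005) = (2*F)/(F + √1005) = 2*F/(F + √1005))
d = 887608
((351334 - 1*1588321) + o(1510))*(d - 4856545) = ((351334 - 1*1588321) + 2*1510/(1510 + √1005))*(887608 - 4856545) = ((351334 - 1588321) + 3020/(1510 + √1005))*(-3968937) = (-1236987 + 3020/(1510 + √1005))*(-3968937) = 4909523472819 - 11986189740/(1510 + √1005)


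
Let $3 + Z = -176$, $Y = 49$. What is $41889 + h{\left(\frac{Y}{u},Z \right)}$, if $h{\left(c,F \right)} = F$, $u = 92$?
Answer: $41710$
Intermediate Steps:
$Z = -179$ ($Z = -3 - 176 = -179$)
$41889 + h{\left(\frac{Y}{u},Z \right)} = 41889 - 179 = 41710$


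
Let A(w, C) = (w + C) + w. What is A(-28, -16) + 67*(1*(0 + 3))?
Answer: 129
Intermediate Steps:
A(w, C) = C + 2*w (A(w, C) = (C + w) + w = C + 2*w)
A(-28, -16) + 67*(1*(0 + 3)) = (-16 + 2*(-28)) + 67*(1*(0 + 3)) = (-16 - 56) + 67*(1*3) = -72 + 67*3 = -72 + 201 = 129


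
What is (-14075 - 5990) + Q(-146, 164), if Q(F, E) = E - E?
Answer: -20065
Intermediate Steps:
Q(F, E) = 0
(-14075 - 5990) + Q(-146, 164) = (-14075 - 5990) + 0 = -20065 + 0 = -20065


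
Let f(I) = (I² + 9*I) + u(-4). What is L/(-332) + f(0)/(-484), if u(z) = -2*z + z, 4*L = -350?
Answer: 20511/80344 ≈ 0.25529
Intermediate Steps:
L = -175/2 (L = (¼)*(-350) = -175/2 ≈ -87.500)
u(z) = -z
f(I) = 4 + I² + 9*I (f(I) = (I² + 9*I) - 1*(-4) = (I² + 9*I) + 4 = 4 + I² + 9*I)
L/(-332) + f(0)/(-484) = -175/2/(-332) + (4 + 0² + 9*0)/(-484) = -175/2*(-1/332) + (4 + 0 + 0)*(-1/484) = 175/664 + 4*(-1/484) = 175/664 - 1/121 = 20511/80344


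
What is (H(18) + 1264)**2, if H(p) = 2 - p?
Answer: 1557504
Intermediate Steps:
(H(18) + 1264)**2 = ((2 - 1*18) + 1264)**2 = ((2 - 18) + 1264)**2 = (-16 + 1264)**2 = 1248**2 = 1557504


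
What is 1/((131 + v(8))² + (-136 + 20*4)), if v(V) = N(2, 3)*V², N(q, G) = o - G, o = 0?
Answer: 1/3665 ≈ 0.00027285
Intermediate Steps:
N(q, G) = -G (N(q, G) = 0 - G = -G)
v(V) = -3*V² (v(V) = (-1*3)*V² = -3*V²)
1/((131 + v(8))² + (-136 + 20*4)) = 1/((131 - 3*8²)² + (-136 + 20*4)) = 1/((131 - 3*64)² + (-136 + 80)) = 1/((131 - 192)² - 56) = 1/((-61)² - 56) = 1/(3721 - 56) = 1/3665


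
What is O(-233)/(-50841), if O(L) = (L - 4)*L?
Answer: -18407/16947 ≈ -1.0862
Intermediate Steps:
O(L) = L*(-4 + L) (O(L) = (-4 + L)*L = L*(-4 + L))
O(-233)/(-50841) = -233*(-4 - 233)/(-50841) = -233*(-237)*(-1/50841) = 55221*(-1/50841) = -18407/16947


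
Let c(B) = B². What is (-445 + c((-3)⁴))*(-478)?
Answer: -2923448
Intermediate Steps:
(-445 + c((-3)⁴))*(-478) = (-445 + ((-3)⁴)²)*(-478) = (-445 + 81²)*(-478) = (-445 + 6561)*(-478) = 6116*(-478) = -2923448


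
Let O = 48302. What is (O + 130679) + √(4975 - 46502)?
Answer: 178981 + I*√41527 ≈ 1.7898e+5 + 203.78*I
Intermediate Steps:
(O + 130679) + √(4975 - 46502) = (48302 + 130679) + √(4975 - 46502) = 178981 + √(-41527) = 178981 + I*√41527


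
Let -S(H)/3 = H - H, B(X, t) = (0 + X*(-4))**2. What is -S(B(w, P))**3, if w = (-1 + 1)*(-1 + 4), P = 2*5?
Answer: 0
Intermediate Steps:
P = 10
w = 0 (w = 0*3 = 0)
B(X, t) = 16*X**2 (B(X, t) = (0 - 4*X)**2 = (-4*X)**2 = 16*X**2)
S(H) = 0 (S(H) = -3*(H - H) = -3*0 = 0)
-S(B(w, P))**3 = -1*0**3 = -1*0 = 0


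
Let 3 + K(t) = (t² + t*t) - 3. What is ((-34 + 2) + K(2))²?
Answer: 900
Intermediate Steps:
K(t) = -6 + 2*t² (K(t) = -3 + ((t² + t*t) - 3) = -3 + ((t² + t²) - 3) = -3 + (2*t² - 3) = -3 + (-3 + 2*t²) = -6 + 2*t²)
((-34 + 2) + K(2))² = ((-34 + 2) + (-6 + 2*2²))² = (-32 + (-6 + 2*4))² = (-32 + (-6 + 8))² = (-32 + 2)² = (-30)² = 900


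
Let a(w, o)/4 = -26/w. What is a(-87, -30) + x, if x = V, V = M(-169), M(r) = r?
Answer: -14599/87 ≈ -167.80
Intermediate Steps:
V = -169
a(w, o) = -104/w (a(w, o) = 4*(-26/w) = -104/w)
x = -169
a(-87, -30) + x = -104/(-87) - 169 = -104*(-1/87) - 169 = 104/87 - 169 = -14599/87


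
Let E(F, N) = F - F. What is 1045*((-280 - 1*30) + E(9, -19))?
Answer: -323950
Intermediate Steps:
E(F, N) = 0
1045*((-280 - 1*30) + E(9, -19)) = 1045*((-280 - 1*30) + 0) = 1045*((-280 - 30) + 0) = 1045*(-310 + 0) = 1045*(-310) = -323950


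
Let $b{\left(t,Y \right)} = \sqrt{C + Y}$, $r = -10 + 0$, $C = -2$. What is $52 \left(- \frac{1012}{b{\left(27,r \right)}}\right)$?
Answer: $\frac{26312 i \sqrt{3}}{3} \approx 15191.0 i$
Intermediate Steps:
$r = -10$
$b{\left(t,Y \right)} = \sqrt{-2 + Y}$
$52 \left(- \frac{1012}{b{\left(27,r \right)}}\right) = 52 \left(- \frac{1012}{\sqrt{-2 - 10}}\right) = 52 \left(- \frac{1012}{\sqrt{-12}}\right) = 52 \left(- \frac{1012}{2 i \sqrt{3}}\right) = 52 \left(- 1012 \left(- \frac{i \sqrt{3}}{6}\right)\right) = 52 \frac{506 i \sqrt{3}}{3} = \frac{26312 i \sqrt{3}}{3}$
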